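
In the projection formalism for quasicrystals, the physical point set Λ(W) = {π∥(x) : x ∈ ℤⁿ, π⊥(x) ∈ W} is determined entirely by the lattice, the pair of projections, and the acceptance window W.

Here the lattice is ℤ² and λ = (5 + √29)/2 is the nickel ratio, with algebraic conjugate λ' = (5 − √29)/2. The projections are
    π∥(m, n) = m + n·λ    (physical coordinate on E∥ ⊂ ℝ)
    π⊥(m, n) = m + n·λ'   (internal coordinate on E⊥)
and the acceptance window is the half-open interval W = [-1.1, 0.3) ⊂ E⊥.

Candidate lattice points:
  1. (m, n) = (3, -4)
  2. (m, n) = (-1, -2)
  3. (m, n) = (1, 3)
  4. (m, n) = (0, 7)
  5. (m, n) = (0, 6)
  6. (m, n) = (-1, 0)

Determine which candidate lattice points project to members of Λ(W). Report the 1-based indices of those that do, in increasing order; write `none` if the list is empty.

λ' = (5−√29)/2 ≈ -0.19258.
#1 (3,-4): internal coord 3 + (-4)·λ' = +3.77033; +3.77033 ∉ [-1.1, 0.3) → out
#2 (-1,-2): internal coord -1 + (-2)·λ' = -0.61484; -0.61484 ∈ [-1.1, 0.3) → IN Λ
#3 (1,3): internal coord 1 + (3)·λ' = +0.42225; +0.42225 ∉ [-1.1, 0.3) → out
#4 (0,7): internal coord 0 + (7)·λ' = -1.34808; -1.34808 ∉ [-1.1, 0.3) → out
#5 (0,6): internal coord 0 + (6)·λ' = -1.15549; -1.15549 ∉ [-1.1, 0.3) → out
#6 (-1,0): internal coord -1 + (0)·λ' = -1.00000; -1.00000 ∈ [-1.1, 0.3) → IN Λ

2, 6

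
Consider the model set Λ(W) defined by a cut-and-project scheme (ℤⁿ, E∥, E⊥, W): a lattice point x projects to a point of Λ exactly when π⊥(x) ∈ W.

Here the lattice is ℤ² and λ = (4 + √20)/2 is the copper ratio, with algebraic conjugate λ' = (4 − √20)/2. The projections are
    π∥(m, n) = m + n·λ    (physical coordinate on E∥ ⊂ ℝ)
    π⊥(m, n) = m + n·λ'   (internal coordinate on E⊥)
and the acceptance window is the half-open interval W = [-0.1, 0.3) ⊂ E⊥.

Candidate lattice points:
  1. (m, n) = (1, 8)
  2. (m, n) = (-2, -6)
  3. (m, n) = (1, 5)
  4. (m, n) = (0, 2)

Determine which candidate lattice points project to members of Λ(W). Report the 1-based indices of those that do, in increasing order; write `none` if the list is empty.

Compute λ' = (4−√20)/2 = -0.2361, so π⊥(m,n) = m -0.2361·n.
[1] lift (1,8): star map gives -0.8885; window check -0.1 ≤ -0.8885 < 0.3 is false → out
[2] lift (-2,-6): star map gives -0.5836; window check -0.1 ≤ -0.5836 < 0.3 is false → out
[3] lift (1,5): star map gives -0.1803; window check -0.1 ≤ -0.1803 < 0.3 is false → out
[4] lift (0,2): star map gives -0.4721; window check -0.1 ≤ -0.4721 < 0.3 is false → out

none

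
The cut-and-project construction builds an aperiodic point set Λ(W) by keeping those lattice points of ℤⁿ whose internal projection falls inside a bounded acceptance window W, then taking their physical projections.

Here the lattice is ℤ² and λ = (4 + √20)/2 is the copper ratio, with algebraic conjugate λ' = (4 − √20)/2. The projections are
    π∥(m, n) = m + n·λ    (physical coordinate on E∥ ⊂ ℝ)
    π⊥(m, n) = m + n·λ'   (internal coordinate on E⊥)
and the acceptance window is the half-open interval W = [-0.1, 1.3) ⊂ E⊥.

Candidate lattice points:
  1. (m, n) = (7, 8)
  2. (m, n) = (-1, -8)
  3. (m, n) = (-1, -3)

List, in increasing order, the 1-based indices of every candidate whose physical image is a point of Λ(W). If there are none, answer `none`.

2

Compute λ' = (4−√20)/2 = -0.236068, so π⊥(m,n) = m -0.236068·n.
[1] lift (7,8): star map gives 5.111456; window check -0.1 ≤ 5.111456 < 1.3 is false → out
[2] lift (-1,-8): star map gives 0.888544; window check -0.1 ≤ 0.888544 < 1.3 is true → IN Λ
[3] lift (-1,-3): star map gives -0.291796; window check -0.1 ≤ -0.291796 < 1.3 is false → out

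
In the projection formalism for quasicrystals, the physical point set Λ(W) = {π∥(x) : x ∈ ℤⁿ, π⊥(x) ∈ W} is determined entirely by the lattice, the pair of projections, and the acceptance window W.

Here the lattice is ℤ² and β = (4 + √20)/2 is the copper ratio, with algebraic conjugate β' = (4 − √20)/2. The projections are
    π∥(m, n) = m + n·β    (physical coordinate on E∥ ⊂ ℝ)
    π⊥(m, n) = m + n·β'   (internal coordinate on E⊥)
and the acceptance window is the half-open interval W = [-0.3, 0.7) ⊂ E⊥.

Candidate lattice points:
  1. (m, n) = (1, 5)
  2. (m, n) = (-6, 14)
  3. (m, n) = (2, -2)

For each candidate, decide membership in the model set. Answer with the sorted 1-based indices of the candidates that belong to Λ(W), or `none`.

β' = (4−√20)/2 ≈ -0.236068.
#1 (1,5): internal coord 1 + (5)·β' = -0.180340; -0.180340 ∈ [-0.3, 0.7) → IN Λ
#2 (-6,14): internal coord -6 + (14)·β' = -9.304952; -9.304952 ∉ [-0.3, 0.7) → out
#3 (2,-2): internal coord 2 + (-2)·β' = +2.472136; +2.472136 ∉ [-0.3, 0.7) → out

1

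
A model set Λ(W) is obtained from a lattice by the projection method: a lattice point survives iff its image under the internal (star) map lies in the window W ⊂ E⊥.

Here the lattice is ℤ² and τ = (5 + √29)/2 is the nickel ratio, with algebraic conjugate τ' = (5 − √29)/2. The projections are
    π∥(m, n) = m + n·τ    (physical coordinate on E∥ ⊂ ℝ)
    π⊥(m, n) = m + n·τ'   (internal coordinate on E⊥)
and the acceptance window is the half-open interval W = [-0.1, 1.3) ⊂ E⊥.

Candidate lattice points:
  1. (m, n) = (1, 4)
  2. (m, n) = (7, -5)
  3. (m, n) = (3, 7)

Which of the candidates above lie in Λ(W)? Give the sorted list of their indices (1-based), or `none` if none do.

τ' = (5−√29)/2 ≈ -0.192582.
#1 (1,4): internal coord 1 + (4)·τ' = +0.229670; +0.229670 ∈ [-0.1, 1.3) → IN Λ
#2 (7,-5): internal coord 7 + (-5)·τ' = +7.962912; +7.962912 ∉ [-0.1, 1.3) → out
#3 (3,7): internal coord 3 + (7)·τ' = +1.651923; +1.651923 ∉ [-0.1, 1.3) → out

1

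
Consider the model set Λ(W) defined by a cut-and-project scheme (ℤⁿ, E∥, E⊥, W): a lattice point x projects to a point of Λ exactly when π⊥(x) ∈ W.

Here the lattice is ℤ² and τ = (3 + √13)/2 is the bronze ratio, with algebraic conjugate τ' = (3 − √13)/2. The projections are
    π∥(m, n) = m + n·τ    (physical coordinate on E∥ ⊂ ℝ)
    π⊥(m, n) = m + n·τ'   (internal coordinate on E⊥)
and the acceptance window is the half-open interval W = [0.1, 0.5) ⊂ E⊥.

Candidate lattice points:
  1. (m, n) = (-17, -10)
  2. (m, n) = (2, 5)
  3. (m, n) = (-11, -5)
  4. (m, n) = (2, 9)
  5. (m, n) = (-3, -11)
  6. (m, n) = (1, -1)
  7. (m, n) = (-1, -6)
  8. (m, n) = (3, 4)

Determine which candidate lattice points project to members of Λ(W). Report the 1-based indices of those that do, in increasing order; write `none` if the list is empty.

τ' = (3−√13)/2 ≈ -0.3028.
#1 (-17,-10): internal coord -17 + (-10)·τ' = -13.9722; -13.9722 ∉ [0.1, 0.5) → out
#2 (2,5): internal coord 2 + (5)·τ' = +0.4861; +0.4861 ∈ [0.1, 0.5) → IN Λ
#3 (-11,-5): internal coord -11 + (-5)·τ' = -9.4861; -9.4861 ∉ [0.1, 0.5) → out
#4 (2,9): internal coord 2 + (9)·τ' = -0.7250; -0.7250 ∉ [0.1, 0.5) → out
#5 (-3,-11): internal coord -3 + (-11)·τ' = +0.3305; +0.3305 ∈ [0.1, 0.5) → IN Λ
#6 (1,-1): internal coord 1 + (-1)·τ' = +1.3028; +1.3028 ∉ [0.1, 0.5) → out
#7 (-1,-6): internal coord -1 + (-6)·τ' = +0.8167; +0.8167 ∉ [0.1, 0.5) → out
#8 (3,4): internal coord 3 + (4)·τ' = +1.7889; +1.7889 ∉ [0.1, 0.5) → out

2, 5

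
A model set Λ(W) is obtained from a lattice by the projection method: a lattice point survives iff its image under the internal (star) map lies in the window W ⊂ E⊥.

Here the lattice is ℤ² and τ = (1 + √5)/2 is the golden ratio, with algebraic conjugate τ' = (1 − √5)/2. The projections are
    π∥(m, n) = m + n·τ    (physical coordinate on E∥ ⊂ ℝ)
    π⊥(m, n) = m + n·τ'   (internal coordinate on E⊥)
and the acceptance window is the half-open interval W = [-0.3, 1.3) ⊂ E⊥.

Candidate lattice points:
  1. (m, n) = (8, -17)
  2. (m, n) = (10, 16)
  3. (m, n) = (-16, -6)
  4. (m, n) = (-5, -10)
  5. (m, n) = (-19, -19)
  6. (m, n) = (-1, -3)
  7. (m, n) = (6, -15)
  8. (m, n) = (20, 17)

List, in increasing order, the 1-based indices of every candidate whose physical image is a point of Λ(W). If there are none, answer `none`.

2, 4, 6

Numerically τ ≈ 1.61803 and τ' = −1/τ ≈ -0.61803.
#1 (8,-17): internal coord 8 + (-17)·τ' = +18.50658; +18.50658 ∉ [-0.3, 1.3) → out
#2 (10,16): internal coord 10 + (16)·τ' = +0.11146; +0.11146 ∈ [-0.3, 1.3) → IN Λ
#3 (-16,-6): internal coord -16 + (-6)·τ' = -12.29180; -12.29180 ∉ [-0.3, 1.3) → out
#4 (-5,-10): internal coord -5 + (-10)·τ' = +1.18034; +1.18034 ∈ [-0.3, 1.3) → IN Λ
#5 (-19,-19): internal coord -19 + (-19)·τ' = -7.25735; -7.25735 ∉ [-0.3, 1.3) → out
#6 (-1,-3): internal coord -1 + (-3)·τ' = +0.85410; +0.85410 ∈ [-0.3, 1.3) → IN Λ
#7 (6,-15): internal coord 6 + (-15)·τ' = +15.27051; +15.27051 ∉ [-0.3, 1.3) → out
#8 (20,17): internal coord 20 + (17)·τ' = +9.49342; +9.49342 ∉ [-0.3, 1.3) → out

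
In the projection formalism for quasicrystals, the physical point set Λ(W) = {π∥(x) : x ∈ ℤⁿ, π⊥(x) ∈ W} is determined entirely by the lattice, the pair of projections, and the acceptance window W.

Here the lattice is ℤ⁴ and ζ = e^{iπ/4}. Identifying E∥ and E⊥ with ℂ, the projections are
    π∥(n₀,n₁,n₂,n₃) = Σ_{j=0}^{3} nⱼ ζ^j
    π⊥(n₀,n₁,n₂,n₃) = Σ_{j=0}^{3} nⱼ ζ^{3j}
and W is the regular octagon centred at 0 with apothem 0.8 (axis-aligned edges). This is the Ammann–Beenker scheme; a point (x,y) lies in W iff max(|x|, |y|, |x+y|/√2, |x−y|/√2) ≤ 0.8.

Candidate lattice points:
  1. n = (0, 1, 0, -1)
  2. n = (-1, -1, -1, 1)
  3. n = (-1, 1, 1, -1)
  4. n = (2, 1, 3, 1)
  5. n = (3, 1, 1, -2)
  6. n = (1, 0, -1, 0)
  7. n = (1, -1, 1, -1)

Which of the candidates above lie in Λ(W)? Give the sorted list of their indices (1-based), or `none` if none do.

none

With ζ = e^{iπ/4} the internal vectors are ζ^0,ζ^3,ζ^6,ζ^9.
#1 (0, 1, 0, -1): internal (-1.4142, 0.0000); octagon support 1.4142 vs apothem 0.8 → ∉ W
#2 (-1, -1, -1, 1): internal (0.4142, 1.0000); octagon support 1.0000 vs apothem 0.8 → ∉ W
#3 (-1, 1, 1, -1): internal (-2.4142, -1.0000); octagon support 2.4142 vs apothem 0.8 → ∉ W
#4 (2, 1, 3, 1): internal (2.0000, -1.5858); octagon support 2.5355 vs apothem 0.8 → ∉ W
#5 (3, 1, 1, -2): internal (0.8787, -1.7071); octagon support 1.8284 vs apothem 0.8 → ∉ W
#6 (1, 0, -1, 0): internal (1.0000, 1.0000); octagon support 1.4142 vs apothem 0.8 → ∉ W
#7 (1, -1, 1, -1): internal (1.0000, -2.4142); octagon support 2.4142 vs apothem 0.8 → ∉ W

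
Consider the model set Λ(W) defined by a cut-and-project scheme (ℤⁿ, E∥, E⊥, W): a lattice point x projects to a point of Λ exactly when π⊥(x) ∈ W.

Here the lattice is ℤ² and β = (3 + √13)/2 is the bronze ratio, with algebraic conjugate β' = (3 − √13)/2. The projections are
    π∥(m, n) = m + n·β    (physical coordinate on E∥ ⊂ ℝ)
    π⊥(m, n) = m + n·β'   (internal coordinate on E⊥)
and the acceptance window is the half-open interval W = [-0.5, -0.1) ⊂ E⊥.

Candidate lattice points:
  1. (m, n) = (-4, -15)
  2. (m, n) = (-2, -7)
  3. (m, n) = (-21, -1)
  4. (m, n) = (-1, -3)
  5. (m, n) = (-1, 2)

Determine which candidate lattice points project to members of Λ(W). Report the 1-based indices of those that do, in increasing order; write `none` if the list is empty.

β' = (3−√13)/2 ≈ -0.30278.
#1 (-4,-15): internal coord -4 + (-15)·β' = +0.54163; +0.54163 ∉ [-0.5, -0.1) → out
#2 (-2,-7): internal coord -2 + (-7)·β' = +0.11943; +0.11943 ∉ [-0.5, -0.1) → out
#3 (-21,-1): internal coord -21 + (-1)·β' = -20.69722; -20.69722 ∉ [-0.5, -0.1) → out
#4 (-1,-3): internal coord -1 + (-3)·β' = -0.09167; -0.09167 ∉ [-0.5, -0.1) → out
#5 (-1,2): internal coord -1 + (2)·β' = -1.60555; -1.60555 ∉ [-0.5, -0.1) → out

none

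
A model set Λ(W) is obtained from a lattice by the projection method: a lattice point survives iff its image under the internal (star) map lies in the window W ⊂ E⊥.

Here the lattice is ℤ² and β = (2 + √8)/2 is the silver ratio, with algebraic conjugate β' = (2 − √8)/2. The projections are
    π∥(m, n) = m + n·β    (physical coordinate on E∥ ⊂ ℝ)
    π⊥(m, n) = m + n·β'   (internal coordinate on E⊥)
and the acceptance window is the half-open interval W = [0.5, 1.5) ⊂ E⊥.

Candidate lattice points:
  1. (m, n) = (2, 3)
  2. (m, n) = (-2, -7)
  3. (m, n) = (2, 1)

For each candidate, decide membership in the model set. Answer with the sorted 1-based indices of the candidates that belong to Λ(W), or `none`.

1, 2

Numerically β ≈ 2.41421 and β' = −1/β ≈ -0.41421.
#1 (2,3): internal coord 2 + (3)·β' = +0.75736; +0.75736 ∈ [0.5, 1.5) → IN Λ
#2 (-2,-7): internal coord -2 + (-7)·β' = +0.89949; +0.89949 ∈ [0.5, 1.5) → IN Λ
#3 (2,1): internal coord 2 + (1)·β' = +1.58579; +1.58579 ∉ [0.5, 1.5) → out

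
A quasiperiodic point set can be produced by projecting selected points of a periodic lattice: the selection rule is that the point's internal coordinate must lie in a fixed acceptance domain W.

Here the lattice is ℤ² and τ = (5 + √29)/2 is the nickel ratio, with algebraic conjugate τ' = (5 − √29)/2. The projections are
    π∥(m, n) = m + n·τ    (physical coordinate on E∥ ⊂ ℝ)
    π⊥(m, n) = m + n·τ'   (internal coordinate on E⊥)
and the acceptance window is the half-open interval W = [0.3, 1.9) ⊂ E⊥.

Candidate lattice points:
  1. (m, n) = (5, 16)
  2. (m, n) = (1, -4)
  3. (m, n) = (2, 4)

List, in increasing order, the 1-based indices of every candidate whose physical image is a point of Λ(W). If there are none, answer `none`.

2, 3

Numerically τ ≈ 5.19258 and τ' = −1/τ ≈ -0.19258.
#1 (5,16): internal coord 5 + (16)·τ' = +1.91868; +1.91868 ∉ [0.3, 1.9) → out
#2 (1,-4): internal coord 1 + (-4)·τ' = +1.77033; +1.77033 ∈ [0.3, 1.9) → IN Λ
#3 (2,4): internal coord 2 + (4)·τ' = +1.22967; +1.22967 ∈ [0.3, 1.9) → IN Λ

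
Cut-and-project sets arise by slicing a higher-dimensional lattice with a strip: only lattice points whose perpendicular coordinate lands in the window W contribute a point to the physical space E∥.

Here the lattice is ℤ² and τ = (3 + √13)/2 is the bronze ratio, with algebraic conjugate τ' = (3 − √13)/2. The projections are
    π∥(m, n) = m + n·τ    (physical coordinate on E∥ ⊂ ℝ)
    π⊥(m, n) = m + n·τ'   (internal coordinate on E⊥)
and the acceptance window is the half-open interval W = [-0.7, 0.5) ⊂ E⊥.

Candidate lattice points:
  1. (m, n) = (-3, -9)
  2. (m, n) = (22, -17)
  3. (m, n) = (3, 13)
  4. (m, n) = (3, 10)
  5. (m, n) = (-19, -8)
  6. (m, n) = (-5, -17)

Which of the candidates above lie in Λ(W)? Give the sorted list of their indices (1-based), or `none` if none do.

1, 4, 6

τ' = (3−√13)/2 ≈ -0.302776.
#1 (-3,-9): internal coord -3 + (-9)·τ' = -0.275019; -0.275019 ∈ [-0.7, 0.5) → IN Λ
#2 (22,-17): internal coord 22 + (-17)·τ' = +27.147186; +27.147186 ∉ [-0.7, 0.5) → out
#3 (3,13): internal coord 3 + (13)·τ' = -0.936083; -0.936083 ∉ [-0.7, 0.5) → out
#4 (3,10): internal coord 3 + (10)·τ' = -0.027756; -0.027756 ∈ [-0.7, 0.5) → IN Λ
#5 (-19,-8): internal coord -19 + (-8)·τ' = -16.577795; -16.577795 ∉ [-0.7, 0.5) → out
#6 (-5,-17): internal coord -5 + (-17)·τ' = +0.147186; +0.147186 ∈ [-0.7, 0.5) → IN Λ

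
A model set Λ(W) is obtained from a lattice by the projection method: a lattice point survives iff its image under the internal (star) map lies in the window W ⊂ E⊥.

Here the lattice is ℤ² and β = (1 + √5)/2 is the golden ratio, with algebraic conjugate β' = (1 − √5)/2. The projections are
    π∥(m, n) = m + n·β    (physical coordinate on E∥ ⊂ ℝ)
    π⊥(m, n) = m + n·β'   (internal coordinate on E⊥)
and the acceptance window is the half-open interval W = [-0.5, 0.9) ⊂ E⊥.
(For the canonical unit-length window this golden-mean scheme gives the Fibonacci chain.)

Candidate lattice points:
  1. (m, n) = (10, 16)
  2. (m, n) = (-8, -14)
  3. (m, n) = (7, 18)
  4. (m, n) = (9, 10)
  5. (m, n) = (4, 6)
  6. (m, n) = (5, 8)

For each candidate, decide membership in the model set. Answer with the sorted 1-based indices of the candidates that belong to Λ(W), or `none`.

1, 2, 5, 6

Compute β' = (1−√5)/2 = -0.6180, so π⊥(m,n) = m -0.6180·n.
#1 (10,16): internal coord 10 + (16)·β' = +0.1115; +0.1115 ∈ [-0.5, 0.9) → IN Λ
#2 (-8,-14): internal coord -8 + (-14)·β' = +0.6525; +0.6525 ∈ [-0.5, 0.9) → IN Λ
#3 (7,18): internal coord 7 + (18)·β' = -4.1246; -4.1246 ∉ [-0.5, 0.9) → out
#4 (9,10): internal coord 9 + (10)·β' = +2.8197; +2.8197 ∉ [-0.5, 0.9) → out
#5 (4,6): internal coord 4 + (6)·β' = +0.2918; +0.2918 ∈ [-0.5, 0.9) → IN Λ
#6 (5,8): internal coord 5 + (8)·β' = +0.0557; +0.0557 ∈ [-0.5, 0.9) → IN Λ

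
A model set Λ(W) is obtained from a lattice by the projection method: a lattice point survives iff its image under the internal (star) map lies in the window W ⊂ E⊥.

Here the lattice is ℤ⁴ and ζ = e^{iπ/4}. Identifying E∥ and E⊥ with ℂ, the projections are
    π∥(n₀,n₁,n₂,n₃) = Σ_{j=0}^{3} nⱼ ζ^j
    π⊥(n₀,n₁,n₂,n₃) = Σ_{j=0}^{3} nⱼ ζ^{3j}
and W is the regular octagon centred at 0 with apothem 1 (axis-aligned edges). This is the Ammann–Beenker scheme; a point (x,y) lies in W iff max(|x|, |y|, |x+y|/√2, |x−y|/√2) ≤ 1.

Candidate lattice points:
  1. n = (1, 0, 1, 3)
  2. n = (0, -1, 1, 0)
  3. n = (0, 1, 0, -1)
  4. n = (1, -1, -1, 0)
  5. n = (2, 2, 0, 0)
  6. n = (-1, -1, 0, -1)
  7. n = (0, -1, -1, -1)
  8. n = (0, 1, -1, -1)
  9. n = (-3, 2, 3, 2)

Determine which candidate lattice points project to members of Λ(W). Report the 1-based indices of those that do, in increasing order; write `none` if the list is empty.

Internal map: ζ^{3j} for j=0..3 gives (1,0), (−√2/2,√2/2), (0,−1), (√2/2,√2/2).
#1 (1, 0, 1, 3): internal (3.1213, 1.1213); octagon support 3.1213 vs apothem 1 → ∉ W
#2 (0, -1, 1, 0): internal (0.7071, -1.7071); octagon support 1.7071 vs apothem 1 → ∉ W
#3 (0, 1, 0, -1): internal (-1.4142, 0.0000); octagon support 1.4142 vs apothem 1 → ∉ W
#4 (1, -1, -1, 0): internal (1.7071, 0.2929); octagon support 1.7071 vs apothem 1 → ∉ W
#5 (2, 2, 0, 0): internal (0.5858, 1.4142); octagon support 1.4142 vs apothem 1 → ∉ W
#6 (-1, -1, 0, -1): internal (-1.0000, -1.4142); octagon support 1.7071 vs apothem 1 → ∉ W
#7 (0, -1, -1, -1): internal (0.0000, -0.4142); octagon support 0.4142 vs apothem 1 → ∈ W
#8 (0, 1, -1, -1): internal (-1.4142, 1.0000); octagon support 1.7071 vs apothem 1 → ∉ W
#9 (-3, 2, 3, 2): internal (-3.0000, -0.1716); octagon support 3.0000 vs apothem 1 → ∉ W

7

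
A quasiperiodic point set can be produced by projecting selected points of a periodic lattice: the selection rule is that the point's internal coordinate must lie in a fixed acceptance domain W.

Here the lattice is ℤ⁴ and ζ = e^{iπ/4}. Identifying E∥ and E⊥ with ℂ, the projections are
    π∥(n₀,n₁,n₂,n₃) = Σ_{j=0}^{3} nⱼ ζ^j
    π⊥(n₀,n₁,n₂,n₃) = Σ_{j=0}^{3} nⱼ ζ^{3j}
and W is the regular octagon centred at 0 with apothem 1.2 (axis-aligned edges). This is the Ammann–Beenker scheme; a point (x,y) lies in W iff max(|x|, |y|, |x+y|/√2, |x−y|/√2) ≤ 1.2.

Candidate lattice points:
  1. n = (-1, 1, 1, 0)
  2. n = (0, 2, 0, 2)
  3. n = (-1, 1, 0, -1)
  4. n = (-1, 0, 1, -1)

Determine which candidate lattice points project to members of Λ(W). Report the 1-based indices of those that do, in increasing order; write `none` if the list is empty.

none

With ζ = e^{iπ/4} the internal vectors are ζ^0,ζ^3,ζ^6,ζ^9.
candidate 1: n = (-1, 1, 1, 0) → π⊥ ≈ (-1.7071, -0.2929); max(|x|,|y|,|x±y|/√2) = 1.7071 > 1.2 ⇒ ∉ W
candidate 2: n = (0, 2, 0, 2) → π⊥ ≈ (+0.0000, +2.8284); max(|x|,|y|,|x±y|/√2) = 2.8284 > 1.2 ⇒ ∉ W
candidate 3: n = (-1, 1, 0, -1) → π⊥ ≈ (-2.4142, +0.0000); max(|x|,|y|,|x±y|/√2) = 2.4142 > 1.2 ⇒ ∉ W
candidate 4: n = (-1, 0, 1, -1) → π⊥ ≈ (-1.7071, -1.7071); max(|x|,|y|,|x±y|/√2) = 2.4142 > 1.2 ⇒ ∉ W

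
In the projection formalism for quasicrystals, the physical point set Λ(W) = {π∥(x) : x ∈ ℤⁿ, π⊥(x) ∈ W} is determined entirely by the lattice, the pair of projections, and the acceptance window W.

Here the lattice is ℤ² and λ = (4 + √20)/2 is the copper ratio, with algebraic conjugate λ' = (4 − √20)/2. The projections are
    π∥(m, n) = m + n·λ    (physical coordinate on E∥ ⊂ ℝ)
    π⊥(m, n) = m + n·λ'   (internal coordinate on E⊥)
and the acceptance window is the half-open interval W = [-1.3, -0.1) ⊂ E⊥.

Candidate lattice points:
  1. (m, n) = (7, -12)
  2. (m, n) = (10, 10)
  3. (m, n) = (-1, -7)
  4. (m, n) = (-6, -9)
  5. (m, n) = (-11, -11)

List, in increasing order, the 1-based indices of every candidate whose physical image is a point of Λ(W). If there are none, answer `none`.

none

λ' = (4−√20)/2 ≈ -0.2361.
#1 (7,-12): internal coord 7 + (-12)·λ' = +9.8328; +9.8328 ∉ [-1.3, -0.1) → out
#2 (10,10): internal coord 10 + (10)·λ' = +7.6393; +7.6393 ∉ [-1.3, -0.1) → out
#3 (-1,-7): internal coord -1 + (-7)·λ' = +0.6525; +0.6525 ∉ [-1.3, -0.1) → out
#4 (-6,-9): internal coord -6 + (-9)·λ' = -3.8754; -3.8754 ∉ [-1.3, -0.1) → out
#5 (-11,-11): internal coord -11 + (-11)·λ' = -8.4033; -8.4033 ∉ [-1.3, -0.1) → out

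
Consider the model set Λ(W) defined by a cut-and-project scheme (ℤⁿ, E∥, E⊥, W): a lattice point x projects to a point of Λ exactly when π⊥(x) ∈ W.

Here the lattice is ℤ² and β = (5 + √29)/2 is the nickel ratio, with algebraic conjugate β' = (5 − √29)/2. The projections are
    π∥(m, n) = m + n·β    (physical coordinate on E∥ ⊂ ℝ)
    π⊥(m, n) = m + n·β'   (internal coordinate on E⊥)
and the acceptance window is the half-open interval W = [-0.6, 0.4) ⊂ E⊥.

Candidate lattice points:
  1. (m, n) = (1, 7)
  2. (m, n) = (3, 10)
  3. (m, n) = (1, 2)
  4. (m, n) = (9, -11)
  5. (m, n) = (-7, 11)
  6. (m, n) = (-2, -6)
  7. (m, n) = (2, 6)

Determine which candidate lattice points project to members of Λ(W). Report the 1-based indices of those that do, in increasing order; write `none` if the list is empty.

1

Compute β' = (5−√29)/2 = -0.19258, so π⊥(m,n) = m -0.19258·n.
#1 (1,7): internal coord 1 + (7)·β' = -0.34808; -0.34808 ∈ [-0.6, 0.4) → IN Λ
#2 (3,10): internal coord 3 + (10)·β' = +1.07418; +1.07418 ∉ [-0.6, 0.4) → out
#3 (1,2): internal coord 1 + (2)·β' = +0.61484; +0.61484 ∉ [-0.6, 0.4) → out
#4 (9,-11): internal coord 9 + (-11)·β' = +11.11841; +11.11841 ∉ [-0.6, 0.4) → out
#5 (-7,11): internal coord -7 + (11)·β' = -9.11841; -9.11841 ∉ [-0.6, 0.4) → out
#6 (-2,-6): internal coord -2 + (-6)·β' = -0.84451; -0.84451 ∉ [-0.6, 0.4) → out
#7 (2,6): internal coord 2 + (6)·β' = +0.84451; +0.84451 ∉ [-0.6, 0.4) → out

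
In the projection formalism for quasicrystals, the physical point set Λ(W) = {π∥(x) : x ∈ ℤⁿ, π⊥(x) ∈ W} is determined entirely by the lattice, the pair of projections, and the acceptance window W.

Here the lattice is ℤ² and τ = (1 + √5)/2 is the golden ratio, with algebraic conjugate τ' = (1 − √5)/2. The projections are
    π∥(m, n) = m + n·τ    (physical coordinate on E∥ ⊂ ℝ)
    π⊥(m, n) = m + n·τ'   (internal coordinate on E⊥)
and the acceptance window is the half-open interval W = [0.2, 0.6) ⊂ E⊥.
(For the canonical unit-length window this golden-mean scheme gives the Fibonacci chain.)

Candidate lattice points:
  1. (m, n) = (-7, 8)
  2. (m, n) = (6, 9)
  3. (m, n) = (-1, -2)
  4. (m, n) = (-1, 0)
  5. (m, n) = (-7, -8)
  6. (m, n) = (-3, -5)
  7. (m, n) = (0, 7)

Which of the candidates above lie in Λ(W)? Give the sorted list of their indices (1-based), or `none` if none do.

τ' = (1−√5)/2 ≈ -0.61803.
candidate 1: (m,n)=(-7,8) → π∥ = -7+8·τ ≈ 5.94427, π⊥ = -7+8·τ' ≈ -11.94427 ∉ [0.2, 0.6) ⇒ out
candidate 2: (m,n)=(6,9) → π∥ = 6+9·τ ≈ 20.56231, π⊥ = 6+9·τ' ≈ 0.43769 ∈ [0.2, 0.6) ⇒ IN Λ
candidate 3: (m,n)=(-1,-2) → π∥ = -1-2·τ ≈ -4.23607, π⊥ = -1-2·τ' ≈ 0.23607 ∈ [0.2, 0.6) ⇒ IN Λ
candidate 4: (m,n)=(-1,0) → π∥ = -1+0·τ ≈ -1.00000, π⊥ = -1+0·τ' ≈ -1.00000 ∉ [0.2, 0.6) ⇒ out
candidate 5: (m,n)=(-7,-8) → π∥ = -7-8·τ ≈ -19.94427, π⊥ = -7-8·τ' ≈ -2.05573 ∉ [0.2, 0.6) ⇒ out
candidate 6: (m,n)=(-3,-5) → π∥ = -3-5·τ ≈ -11.09017, π⊥ = -3-5·τ' ≈ 0.09017 ∉ [0.2, 0.6) ⇒ out
candidate 7: (m,n)=(0,7) → π∥ = 0+7·τ ≈ 11.32624, π⊥ = 0+7·τ' ≈ -4.32624 ∉ [0.2, 0.6) ⇒ out

2, 3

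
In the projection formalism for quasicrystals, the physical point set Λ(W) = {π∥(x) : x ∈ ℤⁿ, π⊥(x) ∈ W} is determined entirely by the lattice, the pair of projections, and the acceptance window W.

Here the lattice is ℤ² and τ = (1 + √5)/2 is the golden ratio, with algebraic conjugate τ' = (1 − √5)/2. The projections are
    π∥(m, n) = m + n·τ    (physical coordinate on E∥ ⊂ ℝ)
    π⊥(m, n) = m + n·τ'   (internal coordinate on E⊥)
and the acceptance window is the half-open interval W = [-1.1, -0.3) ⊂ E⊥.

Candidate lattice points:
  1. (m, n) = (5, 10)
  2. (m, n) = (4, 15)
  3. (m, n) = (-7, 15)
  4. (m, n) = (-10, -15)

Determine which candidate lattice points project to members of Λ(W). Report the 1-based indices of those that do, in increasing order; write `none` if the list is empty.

τ' = (1−√5)/2 ≈ -0.61803.
[1] lift (5,10): star map gives -1.18034; window check -1.1 ≤ -1.18034 < -0.3 is false → out
[2] lift (4,15): star map gives -5.27051; window check -1.1 ≤ -5.27051 < -0.3 is false → out
[3] lift (-7,15): star map gives -16.27051; window check -1.1 ≤ -16.27051 < -0.3 is false → out
[4] lift (-10,-15): star map gives -0.72949; window check -1.1 ≤ -0.72949 < -0.3 is true → IN Λ

4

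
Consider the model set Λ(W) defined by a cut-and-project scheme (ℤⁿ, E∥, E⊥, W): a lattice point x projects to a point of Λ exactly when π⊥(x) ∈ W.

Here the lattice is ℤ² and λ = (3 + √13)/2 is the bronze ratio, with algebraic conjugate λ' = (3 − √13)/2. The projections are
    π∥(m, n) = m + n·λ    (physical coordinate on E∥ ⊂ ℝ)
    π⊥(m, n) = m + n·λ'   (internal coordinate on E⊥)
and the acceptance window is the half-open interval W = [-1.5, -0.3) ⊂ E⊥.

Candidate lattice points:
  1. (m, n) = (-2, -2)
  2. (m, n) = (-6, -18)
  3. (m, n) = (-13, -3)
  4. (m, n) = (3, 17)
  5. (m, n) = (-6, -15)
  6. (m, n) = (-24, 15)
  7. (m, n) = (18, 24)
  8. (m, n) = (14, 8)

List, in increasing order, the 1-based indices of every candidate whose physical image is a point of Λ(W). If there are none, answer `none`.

1, 2, 5

Numerically λ ≈ 3.302776 and λ' = −1/λ ≈ -0.302776.
[1] lift (-2,-2): star map gives -1.394449; window check -1.5 ≤ -1.394449 < -0.3 is true → IN Λ
[2] lift (-6,-18): star map gives -0.550039; window check -1.5 ≤ -0.550039 < -0.3 is true → IN Λ
[3] lift (-13,-3): star map gives -12.091673; window check -1.5 ≤ -12.091673 < -0.3 is false → out
[4] lift (3,17): star map gives -2.147186; window check -1.5 ≤ -2.147186 < -0.3 is false → out
[5] lift (-6,-15): star map gives -1.458365; window check -1.5 ≤ -1.458365 < -0.3 is true → IN Λ
[6] lift (-24,15): star map gives -28.541635; window check -1.5 ≤ -28.541635 < -0.3 is false → out
[7] lift (18,24): star map gives 10.733385; window check -1.5 ≤ 10.733385 < -0.3 is false → out
[8] lift (14,8): star map gives 11.577795; window check -1.5 ≤ 11.577795 < -0.3 is false → out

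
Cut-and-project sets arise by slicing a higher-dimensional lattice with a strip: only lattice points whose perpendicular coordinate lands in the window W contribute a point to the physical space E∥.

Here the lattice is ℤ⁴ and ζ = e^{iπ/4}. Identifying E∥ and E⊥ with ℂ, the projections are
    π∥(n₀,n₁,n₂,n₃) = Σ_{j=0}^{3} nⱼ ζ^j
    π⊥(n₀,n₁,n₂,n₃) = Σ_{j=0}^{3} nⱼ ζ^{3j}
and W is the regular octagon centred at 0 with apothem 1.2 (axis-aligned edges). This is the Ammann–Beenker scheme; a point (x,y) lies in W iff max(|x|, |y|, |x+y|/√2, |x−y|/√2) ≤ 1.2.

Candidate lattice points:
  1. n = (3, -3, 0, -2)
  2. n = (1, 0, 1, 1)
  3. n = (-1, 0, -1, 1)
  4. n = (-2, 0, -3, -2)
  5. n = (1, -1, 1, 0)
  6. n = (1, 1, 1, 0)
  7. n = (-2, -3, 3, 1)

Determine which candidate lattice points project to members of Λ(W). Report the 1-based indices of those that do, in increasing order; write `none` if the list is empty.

With ζ = e^{iπ/4} the internal vectors are ζ^0,ζ^3,ζ^6,ζ^9.
#1 (3, -3, 0, -2): internal (3.70711, -3.53553); octagon support 5.12132 vs apothem 1.2 → ∉ W
#2 (1, 0, 1, 1): internal (1.70711, -0.29289); octagon support 1.70711 vs apothem 1.2 → ∉ W
#3 (-1, 0, -1, 1): internal (-0.29289, 1.70711); octagon support 1.70711 vs apothem 1.2 → ∉ W
#4 (-2, 0, -3, -2): internal (-3.41421, 1.58579); octagon support 3.53553 vs apothem 1.2 → ∉ W
#5 (1, -1, 1, 0): internal (1.70711, -1.70711); octagon support 2.41421 vs apothem 1.2 → ∉ W
#6 (1, 1, 1, 0): internal (0.29289, -0.29289); octagon support 0.41421 vs apothem 1.2 → ∈ W
#7 (-2, -3, 3, 1): internal (0.82843, -4.41421); octagon support 4.41421 vs apothem 1.2 → ∉ W

6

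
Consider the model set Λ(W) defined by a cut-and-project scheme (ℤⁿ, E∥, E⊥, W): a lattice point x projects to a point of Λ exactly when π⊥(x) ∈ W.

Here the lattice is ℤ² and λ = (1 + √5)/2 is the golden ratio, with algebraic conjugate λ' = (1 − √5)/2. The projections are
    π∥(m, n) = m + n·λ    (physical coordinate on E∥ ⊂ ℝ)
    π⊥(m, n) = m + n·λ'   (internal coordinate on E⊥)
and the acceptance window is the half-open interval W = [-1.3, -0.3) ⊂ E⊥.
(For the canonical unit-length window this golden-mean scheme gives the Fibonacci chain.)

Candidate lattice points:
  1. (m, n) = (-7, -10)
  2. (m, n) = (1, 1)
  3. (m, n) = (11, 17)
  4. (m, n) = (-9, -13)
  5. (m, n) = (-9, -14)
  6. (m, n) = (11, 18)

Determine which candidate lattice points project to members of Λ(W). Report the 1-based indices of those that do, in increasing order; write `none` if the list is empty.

1, 4, 5

Numerically λ ≈ 1.618034 and λ' = −1/λ ≈ -0.618034.
#1 (-7,-10): internal coord -7 + (-10)·λ' = -0.819660; -0.819660 ∈ [-1.3, -0.3) → IN Λ
#2 (1,1): internal coord 1 + (1)·λ' = +0.381966; +0.381966 ∉ [-1.3, -0.3) → out
#3 (11,17): internal coord 11 + (17)·λ' = +0.493422; +0.493422 ∉ [-1.3, -0.3) → out
#4 (-9,-13): internal coord -9 + (-13)·λ' = -0.965558; -0.965558 ∈ [-1.3, -0.3) → IN Λ
#5 (-9,-14): internal coord -9 + (-14)·λ' = -0.347524; -0.347524 ∈ [-1.3, -0.3) → IN Λ
#6 (11,18): internal coord 11 + (18)·λ' = -0.124612; -0.124612 ∉ [-1.3, -0.3) → out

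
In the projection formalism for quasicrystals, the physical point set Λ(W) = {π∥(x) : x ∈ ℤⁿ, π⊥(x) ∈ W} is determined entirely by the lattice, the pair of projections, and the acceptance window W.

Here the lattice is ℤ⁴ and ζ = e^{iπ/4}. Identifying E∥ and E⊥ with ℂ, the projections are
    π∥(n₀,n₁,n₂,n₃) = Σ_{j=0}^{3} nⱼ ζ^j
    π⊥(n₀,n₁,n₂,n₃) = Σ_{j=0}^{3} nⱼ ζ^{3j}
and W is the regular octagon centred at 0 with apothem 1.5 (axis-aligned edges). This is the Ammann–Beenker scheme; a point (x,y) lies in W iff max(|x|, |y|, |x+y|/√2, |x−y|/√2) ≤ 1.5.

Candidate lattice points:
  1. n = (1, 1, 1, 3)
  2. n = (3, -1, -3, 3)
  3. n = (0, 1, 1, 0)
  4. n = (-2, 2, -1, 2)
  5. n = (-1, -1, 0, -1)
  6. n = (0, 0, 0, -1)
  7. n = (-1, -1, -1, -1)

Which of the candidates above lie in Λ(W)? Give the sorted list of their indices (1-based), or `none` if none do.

With ζ = e^{iπ/4} the internal vectors are ζ^0,ζ^3,ζ^6,ζ^9.
candidate 1: n = (1, 1, 1, 3) → π⊥ ≈ (+2.414214, +1.828427); max(|x|,|y|,|x±y|/√2) = 3.000000 > 1.5 ⇒ ∉ W
candidate 2: n = (3, -1, -3, 3) → π⊥ ≈ (+5.828427, +4.414214); max(|x|,|y|,|x±y|/√2) = 7.242641 > 1.5 ⇒ ∉ W
candidate 3: n = (0, 1, 1, 0) → π⊥ ≈ (-0.707107, -0.292893); max(|x|,|y|,|x±y|/√2) = 0.707107 ≤ 1.5 ⇒ ∈ W
candidate 4: n = (-2, 2, -1, 2) → π⊥ ≈ (-2.000000, +3.828427); max(|x|,|y|,|x±y|/√2) = 4.121320 > 1.5 ⇒ ∉ W
candidate 5: n = (-1, -1, 0, -1) → π⊥ ≈ (-1.000000, -1.414214); max(|x|,|y|,|x±y|/√2) = 1.707107 > 1.5 ⇒ ∉ W
candidate 6: n = (0, 0, 0, -1) → π⊥ ≈ (-0.707107, -0.707107); max(|x|,|y|,|x±y|/√2) = 1.000000 ≤ 1.5 ⇒ ∈ W
candidate 7: n = (-1, -1, -1, -1) → π⊥ ≈ (-1.000000, -0.414214); max(|x|,|y|,|x±y|/√2) = 1.000000 ≤ 1.5 ⇒ ∈ W

3, 6, 7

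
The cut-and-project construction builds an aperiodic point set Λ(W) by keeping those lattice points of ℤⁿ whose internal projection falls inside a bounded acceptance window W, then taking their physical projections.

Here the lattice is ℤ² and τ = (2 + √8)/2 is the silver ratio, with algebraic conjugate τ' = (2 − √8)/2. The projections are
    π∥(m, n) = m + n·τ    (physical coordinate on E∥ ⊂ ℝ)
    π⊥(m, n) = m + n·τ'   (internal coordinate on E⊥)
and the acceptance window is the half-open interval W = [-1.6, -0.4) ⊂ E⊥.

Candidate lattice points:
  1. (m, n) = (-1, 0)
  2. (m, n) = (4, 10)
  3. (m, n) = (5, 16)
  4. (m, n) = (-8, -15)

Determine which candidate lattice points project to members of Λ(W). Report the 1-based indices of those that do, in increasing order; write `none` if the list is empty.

1

Compute τ' = (2−√8)/2 = -0.414214, so π⊥(m,n) = m -0.414214·n.
[1] lift (-1,0): star map gives -1.000000; window check -1.6 ≤ -1.000000 < -0.4 is true → IN Λ
[2] lift (4,10): star map gives -0.142136; window check -1.6 ≤ -0.142136 < -0.4 is false → out
[3] lift (5,16): star map gives -1.627417; window check -1.6 ≤ -1.627417 < -0.4 is false → out
[4] lift (-8,-15): star map gives -1.786797; window check -1.6 ≤ -1.786797 < -0.4 is false → out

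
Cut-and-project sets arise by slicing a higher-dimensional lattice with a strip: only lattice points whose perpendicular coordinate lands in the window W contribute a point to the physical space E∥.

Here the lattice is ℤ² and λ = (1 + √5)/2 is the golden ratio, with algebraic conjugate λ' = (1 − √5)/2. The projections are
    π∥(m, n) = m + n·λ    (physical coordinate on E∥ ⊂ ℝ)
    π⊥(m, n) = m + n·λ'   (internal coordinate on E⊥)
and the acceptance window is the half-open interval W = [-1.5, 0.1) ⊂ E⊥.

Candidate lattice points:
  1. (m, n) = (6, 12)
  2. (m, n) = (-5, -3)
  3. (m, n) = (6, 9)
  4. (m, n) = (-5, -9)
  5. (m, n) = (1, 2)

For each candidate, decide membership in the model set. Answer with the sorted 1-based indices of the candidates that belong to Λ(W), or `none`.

Compute λ' = (1−√5)/2 = -0.618034, so π⊥(m,n) = m -0.618034·n.
candidate 1: (m,n)=(6,12) → π∥ = 6+12·λ ≈ 25.416408, π⊥ = 6+12·λ' ≈ -1.416408 ∈ [-1.5, 0.1) ⇒ IN Λ
candidate 2: (m,n)=(-5,-3) → π∥ = -5-3·λ ≈ -9.854102, π⊥ = -5-3·λ' ≈ -3.145898 ∉ [-1.5, 0.1) ⇒ out
candidate 3: (m,n)=(6,9) → π∥ = 6+9·λ ≈ 20.562306, π⊥ = 6+9·λ' ≈ 0.437694 ∉ [-1.5, 0.1) ⇒ out
candidate 4: (m,n)=(-5,-9) → π∥ = -5-9·λ ≈ -19.562306, π⊥ = -5-9·λ' ≈ 0.562306 ∉ [-1.5, 0.1) ⇒ out
candidate 5: (m,n)=(1,2) → π∥ = 1+2·λ ≈ 4.236068, π⊥ = 1+2·λ' ≈ -0.236068 ∈ [-1.5, 0.1) ⇒ IN Λ

1, 5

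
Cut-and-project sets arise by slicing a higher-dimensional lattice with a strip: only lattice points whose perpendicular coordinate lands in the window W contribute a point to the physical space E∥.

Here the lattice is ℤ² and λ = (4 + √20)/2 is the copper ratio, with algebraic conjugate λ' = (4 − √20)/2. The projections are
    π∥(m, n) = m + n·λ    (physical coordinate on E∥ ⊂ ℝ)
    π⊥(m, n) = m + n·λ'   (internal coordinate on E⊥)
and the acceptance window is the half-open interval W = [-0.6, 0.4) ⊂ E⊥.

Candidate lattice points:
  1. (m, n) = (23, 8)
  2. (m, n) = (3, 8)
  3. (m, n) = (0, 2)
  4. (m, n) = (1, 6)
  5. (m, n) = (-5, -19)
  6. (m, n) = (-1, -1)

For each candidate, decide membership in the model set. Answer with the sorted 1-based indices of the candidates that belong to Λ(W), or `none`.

Numerically λ ≈ 4.23607 and λ' = −1/λ ≈ -0.23607.
#1 (23,8): internal coord 23 + (8)·λ' = +21.11146; +21.11146 ∉ [-0.6, 0.4) → out
#2 (3,8): internal coord 3 + (8)·λ' = +1.11146; +1.11146 ∉ [-0.6, 0.4) → out
#3 (0,2): internal coord 0 + (2)·λ' = -0.47214; -0.47214 ∈ [-0.6, 0.4) → IN Λ
#4 (1,6): internal coord 1 + (6)·λ' = -0.41641; -0.41641 ∈ [-0.6, 0.4) → IN Λ
#5 (-5,-19): internal coord -5 + (-19)·λ' = -0.51471; -0.51471 ∈ [-0.6, 0.4) → IN Λ
#6 (-1,-1): internal coord -1 + (-1)·λ' = -0.76393; -0.76393 ∉ [-0.6, 0.4) → out

3, 4, 5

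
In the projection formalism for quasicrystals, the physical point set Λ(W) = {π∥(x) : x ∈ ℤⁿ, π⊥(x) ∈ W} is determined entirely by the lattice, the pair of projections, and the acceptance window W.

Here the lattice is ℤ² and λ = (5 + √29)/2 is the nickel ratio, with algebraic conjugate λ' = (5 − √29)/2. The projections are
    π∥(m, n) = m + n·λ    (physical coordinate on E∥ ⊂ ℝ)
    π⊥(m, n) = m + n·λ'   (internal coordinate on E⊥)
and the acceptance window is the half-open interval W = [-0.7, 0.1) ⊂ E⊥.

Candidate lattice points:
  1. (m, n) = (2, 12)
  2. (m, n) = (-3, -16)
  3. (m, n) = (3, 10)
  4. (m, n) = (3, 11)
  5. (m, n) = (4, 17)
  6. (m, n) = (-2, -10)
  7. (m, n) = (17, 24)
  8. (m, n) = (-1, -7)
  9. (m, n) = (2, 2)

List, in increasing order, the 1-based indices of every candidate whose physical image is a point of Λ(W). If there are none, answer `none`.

1, 2, 6

Numerically λ ≈ 5.192582 and λ' = −1/λ ≈ -0.192582.
candidate 1: (m,n)=(2,12) → π∥ = 2+12·λ ≈ 64.310989, π⊥ = 2+12·λ' ≈ -0.310989 ∈ [-0.7, 0.1) ⇒ IN Λ
candidate 2: (m,n)=(-3,-16) → π∥ = -3-16·λ ≈ -86.081318, π⊥ = -3-16·λ' ≈ 0.081318 ∈ [-0.7, 0.1) ⇒ IN Λ
candidate 3: (m,n)=(3,10) → π∥ = 3+10·λ ≈ 54.925824, π⊥ = 3+10·λ' ≈ 1.074176 ∉ [-0.7, 0.1) ⇒ out
candidate 4: (m,n)=(3,11) → π∥ = 3+11·λ ≈ 60.118406, π⊥ = 3+11·λ' ≈ 0.881594 ∉ [-0.7, 0.1) ⇒ out
candidate 5: (m,n)=(4,17) → π∥ = 4+17·λ ≈ 92.273901, π⊥ = 4+17·λ' ≈ 0.726099 ∉ [-0.7, 0.1) ⇒ out
candidate 6: (m,n)=(-2,-10) → π∥ = -2-10·λ ≈ -53.925824, π⊥ = -2-10·λ' ≈ -0.074176 ∈ [-0.7, 0.1) ⇒ IN Λ
candidate 7: (m,n)=(17,24) → π∥ = 17+24·λ ≈ 141.621978, π⊥ = 17+24·λ' ≈ 12.378022 ∉ [-0.7, 0.1) ⇒ out
candidate 8: (m,n)=(-1,-7) → π∥ = -1-7·λ ≈ -37.348077, π⊥ = -1-7·λ' ≈ 0.348077 ∉ [-0.7, 0.1) ⇒ out
candidate 9: (m,n)=(2,2) → π∥ = 2+2·λ ≈ 12.385165, π⊥ = 2+2·λ' ≈ 1.614835 ∉ [-0.7, 0.1) ⇒ out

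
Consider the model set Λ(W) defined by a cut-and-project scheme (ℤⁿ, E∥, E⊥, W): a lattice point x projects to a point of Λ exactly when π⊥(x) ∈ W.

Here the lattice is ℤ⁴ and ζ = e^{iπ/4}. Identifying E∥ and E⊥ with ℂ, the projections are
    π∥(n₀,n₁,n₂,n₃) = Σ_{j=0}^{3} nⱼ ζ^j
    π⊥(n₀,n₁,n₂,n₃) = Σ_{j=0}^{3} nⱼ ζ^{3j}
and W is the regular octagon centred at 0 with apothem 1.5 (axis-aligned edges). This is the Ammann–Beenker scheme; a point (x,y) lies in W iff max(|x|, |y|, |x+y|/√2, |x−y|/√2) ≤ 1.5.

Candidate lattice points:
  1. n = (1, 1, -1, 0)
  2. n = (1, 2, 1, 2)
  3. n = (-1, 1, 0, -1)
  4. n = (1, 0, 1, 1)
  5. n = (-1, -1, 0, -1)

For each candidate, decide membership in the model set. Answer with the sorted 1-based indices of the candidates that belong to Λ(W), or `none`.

none

π⊥(n) = n₀ + n₁ζ³ + n₂ζ⁶ + n₃ζ⁹ where ζ = e^{iπ/4}.
candidate 1: n = (1, 1, -1, 0) → π⊥ ≈ (+0.29289, +1.70711); max(|x|,|y|,|x±y|/√2) = 1.70711 > 1.5 ⇒ ∉ W
candidate 2: n = (1, 2, 1, 2) → π⊥ ≈ (+1.00000, +1.82843); max(|x|,|y|,|x±y|/√2) = 2.00000 > 1.5 ⇒ ∉ W
candidate 3: n = (-1, 1, 0, -1) → π⊥ ≈ (-2.41421, +0.00000); max(|x|,|y|,|x±y|/√2) = 2.41421 > 1.5 ⇒ ∉ W
candidate 4: n = (1, 0, 1, 1) → π⊥ ≈ (+1.70711, -0.29289); max(|x|,|y|,|x±y|/√2) = 1.70711 > 1.5 ⇒ ∉ W
candidate 5: n = (-1, -1, 0, -1) → π⊥ ≈ (-1.00000, -1.41421); max(|x|,|y|,|x±y|/√2) = 1.70711 > 1.5 ⇒ ∉ W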